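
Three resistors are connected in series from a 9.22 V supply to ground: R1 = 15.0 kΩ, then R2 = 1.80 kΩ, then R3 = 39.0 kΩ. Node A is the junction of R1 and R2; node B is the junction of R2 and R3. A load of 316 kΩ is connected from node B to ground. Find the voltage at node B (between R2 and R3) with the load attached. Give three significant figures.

V ≈ 6.21 V

At node B, R3 is in parallel with the load: R3‖R_L = 34.72 kΩ.
Below node A the resistance is R2 + (R3‖R_L) = 36.52 kΩ, so V_A = 9.22 × 36.52/51.52 = 6.535 V.
Then V_B = V_A × (R3‖R_L)/(R2 + R3‖R_L) = 6.535 × 34.72/36.52 = 6.21 V.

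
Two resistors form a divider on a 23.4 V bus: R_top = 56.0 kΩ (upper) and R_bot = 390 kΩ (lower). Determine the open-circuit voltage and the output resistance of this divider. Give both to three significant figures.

V_th is the open-circuit tap voltage: 23.4 × 390/(56.0 + 390) = 20.5 V.
With the supply zeroed, R_top and R_bot appear in parallel from the tap: R_th = R_top‖R_bot = (56.0 × 390)/446.0 = 49.0 kΩ.

V_th = 20.5 V, R_th = 49.0 kΩ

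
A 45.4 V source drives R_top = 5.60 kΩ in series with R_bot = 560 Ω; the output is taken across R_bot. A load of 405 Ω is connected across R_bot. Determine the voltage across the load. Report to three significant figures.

V_out ≈ 1.83 V

The load sits in parallel with R_bot: R_bot‖R_L = (560 × 405) / (560 + 405) = 235.0 Ω.
V_out = 45.4 × 235.0 / (5600 + 235.0) = 45.4 × 235.0/5835 = 1.83 V.
(Unloaded it would have been 4.13 V.)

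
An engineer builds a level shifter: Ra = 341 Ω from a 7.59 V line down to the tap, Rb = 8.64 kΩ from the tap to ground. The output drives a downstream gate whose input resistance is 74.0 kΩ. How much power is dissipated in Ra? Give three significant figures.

Total resistance from the source is Ra + (Rb‖R_L) = 8078 Ω, so I = 7.59/8078 Ω = 0.9396 mA.
P = I²·Ra = (0.9396 mA)² × 341 Ω = 0.301 mW.

P ≈ 0.301 mW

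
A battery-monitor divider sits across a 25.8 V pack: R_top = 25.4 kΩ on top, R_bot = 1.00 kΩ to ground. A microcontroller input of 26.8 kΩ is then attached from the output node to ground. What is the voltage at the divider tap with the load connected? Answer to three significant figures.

The load sits in parallel with R_bot: R_bot‖R_L = (1.00 × 26.8) / (1.00 + 26.8) = 0.9640 kΩ.
V_out = 25.8 × 0.9640 / (25.4 + 0.9640) = 25.8 × 0.9640/26.36 = 0.943 V.

V_out ≈ 0.943 V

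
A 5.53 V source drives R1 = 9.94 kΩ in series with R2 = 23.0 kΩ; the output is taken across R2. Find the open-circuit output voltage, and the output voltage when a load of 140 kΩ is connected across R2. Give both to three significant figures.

Open-circuit: V = 5.53 × 23.0/(9.94 + 23.0) = 3.86 V.
With the load, R2 becomes R2‖R_L = 19.75 kΩ, so V = 5.53 × 19.75/29.69 = 3.68 V.

Unloaded: 3.86 V; loaded: 3.68 V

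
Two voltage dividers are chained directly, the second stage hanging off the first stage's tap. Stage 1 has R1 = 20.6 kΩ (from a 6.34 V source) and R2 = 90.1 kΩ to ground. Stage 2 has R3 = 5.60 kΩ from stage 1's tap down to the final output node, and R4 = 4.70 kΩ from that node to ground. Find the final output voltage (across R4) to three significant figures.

V_out ≈ 0.896 V

Stage 2 presents R3+R4 = 10.30 kΩ as a load on stage 1's tap.
Stage 1's lower leg becomes R2‖(R3+R4) = 9.243 kΩ, so V_mid = 6.34 × 9.243/29.84 = 1.964 V.
Stage 2 is itself unloaded: V_out = V_mid × R4/(R3+R4) = 1.964 × 4.70/10.30 = 0.896 V.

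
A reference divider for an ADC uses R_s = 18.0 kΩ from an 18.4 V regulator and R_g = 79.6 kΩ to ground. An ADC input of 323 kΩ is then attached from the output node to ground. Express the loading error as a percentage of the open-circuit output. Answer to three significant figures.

4.35 %

The divider's output (Thévenin) resistance is R_s‖R_g = 14.68 kΩ.
Fractional drop under load = R_th/(R_th + R_L) = 14.68 / (14.68 + 323) = 0.04347.
So the output falls by 4.35 %.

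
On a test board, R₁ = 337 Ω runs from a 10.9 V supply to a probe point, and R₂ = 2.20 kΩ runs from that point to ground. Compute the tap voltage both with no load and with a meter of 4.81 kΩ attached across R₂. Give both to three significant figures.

Open-circuit: V = 10.9 × 2200/(337 + 2200) = 9.45 V.
With the load, R₂ becomes R₂‖R_L = 1510 Ω, so V = 10.9 × 1510/1847 = 8.91 V.

Unloaded: 9.45 V; loaded: 8.91 V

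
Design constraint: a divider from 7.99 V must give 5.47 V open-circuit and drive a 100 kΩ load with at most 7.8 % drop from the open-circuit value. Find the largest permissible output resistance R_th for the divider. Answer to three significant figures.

Loading drop = R_th/(R_th + R_L) ≤ 0.0780, so R_th ≤ R_L · ε/(1−ε) = 100 kΩ × 0.0780/0.9220 = 8.46 kΩ.

R_th ≤ 8.46 kΩ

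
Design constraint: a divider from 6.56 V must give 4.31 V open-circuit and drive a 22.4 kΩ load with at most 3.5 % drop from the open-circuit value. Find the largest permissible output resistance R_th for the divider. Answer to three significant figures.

Loading drop = R_th/(R_th + R_L) ≤ 0.0350, so R_th ≤ R_L · ε/(1−ε) = 22.4 kΩ × 0.0350/0.9650 = 812 Ω.

R_th ≤ 812 Ω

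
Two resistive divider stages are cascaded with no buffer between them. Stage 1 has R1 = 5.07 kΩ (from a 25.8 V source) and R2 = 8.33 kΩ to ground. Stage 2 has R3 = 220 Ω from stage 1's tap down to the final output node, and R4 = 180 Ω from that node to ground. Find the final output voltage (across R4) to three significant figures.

Stage 2 presents R3+R4 = 400.0 Ω as a load on stage 1's tap.
Stage 1's lower leg becomes R2‖(R3+R4) = 381.7 Ω, so V_mid = 25.8 × 381.7/5452 = 1.806 V.
Stage 2 is itself unloaded: V_out = V_mid × R4/(R3+R4) = 1.806 × 180/400.0 = 0.813 V.

V_out ≈ 0.813 V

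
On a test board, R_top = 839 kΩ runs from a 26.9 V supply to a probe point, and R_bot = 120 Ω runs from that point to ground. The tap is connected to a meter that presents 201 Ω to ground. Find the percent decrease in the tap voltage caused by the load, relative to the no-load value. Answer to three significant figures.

Unloaded V = 26.9 × 120/839100 = 0.003847 V.
Loaded: R_bot‖R_L = 75.14 Ω, giving V = 26.9 × 75.14/839100 = 0.002409 V.
Drop = (0.003847 − 0.002409) / 0.003847 = 37.4 %.

37.4 %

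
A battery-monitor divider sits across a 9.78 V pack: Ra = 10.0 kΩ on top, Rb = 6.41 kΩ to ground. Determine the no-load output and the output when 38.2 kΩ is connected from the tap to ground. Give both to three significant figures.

Open-circuit: V = 9.78 × 6.41/(10.0 + 6.41) = 3.82 V.
With the load, Rb becomes Rb‖R_L = 5.489 kΩ, so V = 9.78 × 5.489/15.49 = 3.47 V.

Unloaded: 3.82 V; loaded: 3.47 V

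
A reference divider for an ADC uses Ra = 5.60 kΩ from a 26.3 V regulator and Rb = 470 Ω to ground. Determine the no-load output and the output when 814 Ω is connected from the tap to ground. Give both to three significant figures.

Open-circuit: V = 26.3 × 470/(5600 + 470) = 2.04 V.
With the load, Rb becomes Rb‖R_L = 298.0 Ω, so V = 26.3 × 298.0/5898 = 1.33 V.

Unloaded: 2.04 V; loaded: 1.33 V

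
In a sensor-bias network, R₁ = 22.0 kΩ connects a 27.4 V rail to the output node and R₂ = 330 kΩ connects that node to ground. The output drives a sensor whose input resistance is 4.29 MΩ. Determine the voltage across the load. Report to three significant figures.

V_out ≈ 25.6 V

The load sits in parallel with R₂: R₂‖R_L = (330 × 4290) / (330 + 4290) = 306.4 kΩ.
V_out = 27.4 × 306.4 / (22.0 + 306.4) = 27.4 × 306.4/328.4 = 25.6 V.
(Unloaded it would have been 25.7 V.)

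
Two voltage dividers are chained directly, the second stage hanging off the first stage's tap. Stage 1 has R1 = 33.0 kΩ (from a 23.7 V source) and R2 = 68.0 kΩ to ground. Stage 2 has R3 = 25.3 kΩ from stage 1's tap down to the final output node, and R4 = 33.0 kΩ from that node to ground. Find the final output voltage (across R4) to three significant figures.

V_out ≈ 6.54 V

Stage 2 presents R3+R4 = 58.30 kΩ as a load on stage 1's tap.
Stage 1's lower leg becomes R2‖(R3+R4) = 31.39 kΩ, so V_mid = 23.7 × 31.39/64.39 = 11.55 V.
Stage 2 is itself unloaded: V_out = V_mid × R4/(R3+R4) = 11.55 × 33.0/58.30 = 6.54 V.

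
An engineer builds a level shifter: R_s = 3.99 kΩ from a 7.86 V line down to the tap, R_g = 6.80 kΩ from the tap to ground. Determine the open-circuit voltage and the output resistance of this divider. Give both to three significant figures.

V_th is the open-circuit tap voltage: 7.86 × 6.80/(3.99 + 6.80) = 4.95 V.
With the supply zeroed, R_s and R_g appear in parallel from the tap: R_th = R_s‖R_g = (3.99 × 6.80)/10.79 = 2.51 kΩ.

V_th = 4.95 V, R_th = 2.51 kΩ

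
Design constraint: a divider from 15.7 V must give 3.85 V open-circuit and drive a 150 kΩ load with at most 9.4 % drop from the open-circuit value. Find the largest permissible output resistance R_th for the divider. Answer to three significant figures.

Loading drop = R_th/(R_th + R_L) ≤ 0.0940, so R_th ≤ R_L · ε/(1−ε) = 150 kΩ × 0.0940/0.9060 = 15.6 kΩ.

R_th ≤ 15.6 kΩ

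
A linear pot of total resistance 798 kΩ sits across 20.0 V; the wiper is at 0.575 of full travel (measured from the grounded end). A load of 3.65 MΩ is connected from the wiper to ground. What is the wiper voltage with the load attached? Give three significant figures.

V ≈ 10.9 V

The wiper splits the pot into (1−α)R = 339.2 kΩ above and αR = 458.8 kΩ below.
Lower section ‖ load = 407.6 kΩ.
V_wiper = 20.0 × 407.6/(339.2 + 407.6) = 10.9 V.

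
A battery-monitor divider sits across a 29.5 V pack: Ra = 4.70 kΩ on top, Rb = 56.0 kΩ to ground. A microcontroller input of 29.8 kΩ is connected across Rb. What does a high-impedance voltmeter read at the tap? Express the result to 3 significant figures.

V_out ≈ 23.8 V

The load sits in parallel with Rb: Rb‖R_L = (56.0 × 29.8) / (56.0 + 29.8) = 19.45 kΩ.
V_out = 29.5 × 19.45 / (4.70 + 19.45) = 29.5 × 19.45/24.15 = 23.8 V.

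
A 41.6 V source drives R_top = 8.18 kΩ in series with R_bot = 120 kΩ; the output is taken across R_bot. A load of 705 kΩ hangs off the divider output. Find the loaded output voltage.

The load sits in parallel with R_bot: R_bot‖R_L = (120 × 705) / (120 + 705) = 102.5 kΩ.
V_out = 41.6 × 102.5 / (8.18 + 102.5) = 41.6 × 102.5/110.7 = 38.5 V.

V_out ≈ 38.5 V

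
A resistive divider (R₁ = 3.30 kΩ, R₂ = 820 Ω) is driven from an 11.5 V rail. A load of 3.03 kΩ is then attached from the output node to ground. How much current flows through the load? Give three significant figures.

I_L ≈ 0.621 mA

R₂‖R_L = 645.4 Ω; V_out = 11.5 × 645.4/3945 = 1.881 V.
I_L = V_out / R_L = 1.881 / 3.03 kΩ = 0.621 mA.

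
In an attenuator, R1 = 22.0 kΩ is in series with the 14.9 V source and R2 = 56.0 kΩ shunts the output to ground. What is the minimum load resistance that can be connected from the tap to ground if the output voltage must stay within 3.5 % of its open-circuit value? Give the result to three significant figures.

Output resistance R_th = R1‖R2 = (22.0 × 56.0)/78.00 = 15.79 kΩ.
The fractional drop is R_th/(R_th + R_L); requiring this ≤ 0.0350 gives R_L ≥ R_th(1/0.0350 − 1) = 15.79 × 27.57 = 435 kΩ.

R_L(min) ≈ 435 kΩ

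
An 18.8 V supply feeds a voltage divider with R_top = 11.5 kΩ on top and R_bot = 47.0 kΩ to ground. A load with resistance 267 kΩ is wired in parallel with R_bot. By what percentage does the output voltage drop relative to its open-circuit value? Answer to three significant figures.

The divider's output (Thévenin) resistance is R_top‖R_bot = 9.239 kΩ.
Fractional drop under load = R_th/(R_th + R_L) = 9.239 / (9.239 + 267) = 0.03345.
So the output falls by 3.34 %.

3.34 %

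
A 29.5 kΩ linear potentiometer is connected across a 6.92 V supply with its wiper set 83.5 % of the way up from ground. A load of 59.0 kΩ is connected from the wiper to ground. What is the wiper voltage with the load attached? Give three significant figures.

V ≈ 5.41 V

The wiper splits the pot into (1−α)R = 4.868 kΩ above and αR = 24.63 kΩ below.
Lower section ‖ load = 17.38 kΩ.
V_wiper = 6.92 × 17.38/(4.868 + 17.38) = 5.41 V.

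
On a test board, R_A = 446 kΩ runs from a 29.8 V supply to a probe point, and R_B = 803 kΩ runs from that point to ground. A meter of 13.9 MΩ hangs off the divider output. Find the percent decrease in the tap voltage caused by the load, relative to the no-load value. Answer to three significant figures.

2.02 %

The divider's output (Thévenin) resistance is R_A‖R_B = 286.7 kΩ.
Fractional drop under load = R_th/(R_th + R_L) = 286.7 / (286.7 + 13900) = 0.02021.
So the output falls by 2.02 %.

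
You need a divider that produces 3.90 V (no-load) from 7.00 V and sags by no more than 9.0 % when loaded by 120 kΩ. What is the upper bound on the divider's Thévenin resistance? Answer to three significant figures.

R_th ≤ 11.9 kΩ

Loading drop = R_th/(R_th + R_L) ≤ 0.0900, so R_th ≤ R_L · ε/(1−ε) = 120 kΩ × 0.0900/0.9100 = 11.9 kΩ.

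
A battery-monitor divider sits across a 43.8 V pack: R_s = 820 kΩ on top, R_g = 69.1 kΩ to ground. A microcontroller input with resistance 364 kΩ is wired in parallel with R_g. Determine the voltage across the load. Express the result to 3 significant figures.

The load sits in parallel with R_g: R_g‖R_L = (69.1 × 364) / (69.1 + 364) = 58.08 kΩ.
V_out = 43.8 × 58.08 / (820 + 58.08) = 43.8 × 58.08/878.1 = 2.90 V.

V_out ≈ 2.90 V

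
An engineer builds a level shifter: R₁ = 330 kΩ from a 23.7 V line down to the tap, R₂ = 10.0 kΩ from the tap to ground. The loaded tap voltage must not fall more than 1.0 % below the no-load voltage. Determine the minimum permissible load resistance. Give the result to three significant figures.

Output resistance R_th = R₁‖R₂ = (330 × 10.0)/340.0 = 9.706 kΩ.
The fractional drop is R_th/(R_th + R_L); requiring this ≤ 0.0100 gives R_L ≥ R_th(1/0.0100 − 1) = 9.706 × 99.00 = 961 kΩ.

R_L(min) ≈ 961 kΩ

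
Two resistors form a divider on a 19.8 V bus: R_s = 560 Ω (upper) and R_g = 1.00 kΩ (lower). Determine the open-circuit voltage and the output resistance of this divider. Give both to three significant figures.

V_th is the open-circuit tap voltage: 19.8 × 1000/(560 + 1000) = 12.7 V.
With the supply zeroed, R_s and R_g appear in parallel from the tap: R_th = R_s‖R_g = (560 × 1000)/1560 = 359 Ω.

V_th = 12.7 V, R_th = 359 Ω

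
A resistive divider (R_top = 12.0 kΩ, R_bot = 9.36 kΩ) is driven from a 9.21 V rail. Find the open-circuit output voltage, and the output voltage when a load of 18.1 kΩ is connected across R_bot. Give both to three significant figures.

Unloaded: 4.04 V; loaded: 3.13 V

Open-circuit: V = 9.21 × 9.36/(12.0 + 9.36) = 4.04 V.
With the load, R_bot becomes R_bot‖R_L = 6.170 kΩ, so V = 9.21 × 6.170/18.17 = 3.13 V.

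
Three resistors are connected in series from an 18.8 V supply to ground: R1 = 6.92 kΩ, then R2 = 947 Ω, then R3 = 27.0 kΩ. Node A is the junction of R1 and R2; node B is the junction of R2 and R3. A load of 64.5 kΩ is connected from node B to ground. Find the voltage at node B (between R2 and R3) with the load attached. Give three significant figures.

At node B, R3 is in parallel with the load: R3‖R_L = 19030 Ω.
Below node A the resistance is R2 + (R3‖R_L) = 19980 Ω, so V_A = 18.8 × 19980/26900 = 13.96 V.
Then V_B = V_A × (R3‖R_L)/(R2 + R3‖R_L) = 13.96 × 19030/19980 = 13.3 V.

V ≈ 13.3 V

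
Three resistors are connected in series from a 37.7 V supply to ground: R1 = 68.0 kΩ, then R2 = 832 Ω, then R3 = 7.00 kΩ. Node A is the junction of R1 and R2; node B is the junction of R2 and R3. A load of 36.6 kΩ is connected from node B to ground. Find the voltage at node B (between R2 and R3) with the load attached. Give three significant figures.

V ≈ 2.97 V

At node B, R3 is in parallel with the load: R3‖R_L = 5876 Ω.
Below node A the resistance is R2 + (R3‖R_L) = 6708 Ω, so V_A = 37.7 × 6708/74710 = 3.385 V.
Then V_B = V_A × (R3‖R_L)/(R2 + R3‖R_L) = 3.385 × 5876/6708 = 2.97 V.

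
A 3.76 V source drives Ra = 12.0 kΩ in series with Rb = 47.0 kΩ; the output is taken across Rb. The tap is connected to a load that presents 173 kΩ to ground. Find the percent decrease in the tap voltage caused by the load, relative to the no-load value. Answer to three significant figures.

The divider's output (Thévenin) resistance is Ra‖Rb = 9.559 kΩ.
Fractional drop under load = R_th/(R_th + R_L) = 9.559 / (9.559 + 173) = 0.05236.
So the output falls by 5.24 %.

5.24 %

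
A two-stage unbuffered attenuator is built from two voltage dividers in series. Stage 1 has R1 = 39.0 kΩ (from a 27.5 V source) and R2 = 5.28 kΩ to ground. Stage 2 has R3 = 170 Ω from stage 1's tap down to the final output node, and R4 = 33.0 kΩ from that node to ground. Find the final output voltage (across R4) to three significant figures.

V_out ≈ 2.86 V

Stage 2 presents R3+R4 = 33170 Ω as a load on stage 1's tap.
Stage 1's lower leg becomes R2‖(R3+R4) = 4555 Ω, so V_mid = 27.5 × 4555/43550 = 2.876 V.
Stage 2 is itself unloaded: V_out = V_mid × R4/(R3+R4) = 2.876 × 33000/33170 = 2.86 V.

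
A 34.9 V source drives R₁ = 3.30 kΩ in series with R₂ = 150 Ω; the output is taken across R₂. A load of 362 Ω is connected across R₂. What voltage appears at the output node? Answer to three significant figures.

The load sits in parallel with R₂: R₂‖R_L = (150 × 362) / (150 + 362) = 106.1 Ω.
V_out = 34.9 × 106.1 / (3300 + 106.1) = 34.9 × 106.1/3406 = 1.09 V.

V_out ≈ 1.09 V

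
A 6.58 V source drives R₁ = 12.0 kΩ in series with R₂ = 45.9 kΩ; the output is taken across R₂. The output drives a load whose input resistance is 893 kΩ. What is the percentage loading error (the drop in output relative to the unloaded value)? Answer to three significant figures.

The divider's output (Thévenin) resistance is R₁‖R₂ = 9.513 kΩ.
Fractional drop under load = R_th/(R_th + R_L) = 9.513 / (9.513 + 893) = 0.01054.
So the output falls by 1.05 %.

1.05 %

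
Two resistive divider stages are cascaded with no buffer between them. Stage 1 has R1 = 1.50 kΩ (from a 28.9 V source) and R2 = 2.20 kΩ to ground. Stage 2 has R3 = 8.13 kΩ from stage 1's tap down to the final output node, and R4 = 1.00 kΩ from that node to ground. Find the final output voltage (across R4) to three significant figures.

V_out ≈ 1.71 V

Stage 2 presents R3+R4 = 9.130 kΩ as a load on stage 1's tap.
Stage 1's lower leg becomes R2‖(R3+R4) = 1.773 kΩ, so V_mid = 28.9 × 1.773/3.273 = 15.65 V.
Stage 2 is itself unloaded: V_out = V_mid × R4/(R3+R4) = 15.65 × 1.00/9.130 = 1.71 V.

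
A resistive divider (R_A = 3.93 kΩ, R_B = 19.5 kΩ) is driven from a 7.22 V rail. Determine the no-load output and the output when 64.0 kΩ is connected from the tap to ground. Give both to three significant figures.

Open-circuit: V = 7.22 × 19.5/(3.93 + 19.5) = 6.01 V.
With the load, R_B becomes R_B‖R_L = 14.95 kΩ, so V = 7.22 × 14.95/18.88 = 5.72 V.

Unloaded: 6.01 V; loaded: 5.72 V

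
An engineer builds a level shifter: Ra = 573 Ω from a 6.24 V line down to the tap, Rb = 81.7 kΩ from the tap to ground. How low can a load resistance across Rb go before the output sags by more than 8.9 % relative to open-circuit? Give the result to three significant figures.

Output resistance R_th = Ra‖Rb = (573 × 81700)/82270 = 569.0 Ω.
The fractional drop is R_th/(R_th + R_L); requiring this ≤ 0.0890 gives R_L ≥ R_th(1/0.0890 − 1) = 569.0 × 10.24 = 5.82 kΩ.

R_L(min) ≈ 5.82 kΩ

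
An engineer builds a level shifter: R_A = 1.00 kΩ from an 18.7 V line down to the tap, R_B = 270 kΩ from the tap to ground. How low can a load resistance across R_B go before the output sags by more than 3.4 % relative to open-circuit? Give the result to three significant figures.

Output resistance R_th = R_A‖R_B = (1000 × 270000)/271000 = 996.3 Ω.
The fractional drop is R_th/(R_th + R_L); requiring this ≤ 0.0340 gives R_L ≥ R_th(1/0.0340 − 1) = 996.3 × 28.41 = 28.3 kΩ.

R_L(min) ≈ 28.3 kΩ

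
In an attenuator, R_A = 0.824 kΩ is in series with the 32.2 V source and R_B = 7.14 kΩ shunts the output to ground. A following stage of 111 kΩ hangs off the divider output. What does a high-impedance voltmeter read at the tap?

The load sits in parallel with R_B: R_B‖R_L = (7140 × 111000) / (7140 + 111000) = 6708 Ω.
V_out = 32.2 × 6708 / (824 + 6708) = 32.2 × 6708/7532 = 28.7 V.

V_out ≈ 28.7 V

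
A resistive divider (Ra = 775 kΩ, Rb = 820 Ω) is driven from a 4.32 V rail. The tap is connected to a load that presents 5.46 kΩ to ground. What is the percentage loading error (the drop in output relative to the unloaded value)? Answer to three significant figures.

The divider's output (Thévenin) resistance is Ra‖Rb = 819.1 Ω.
Fractional drop under load = R_th/(R_th + R_L) = 819.1 / (819.1 + 5460) = 0.1305.
So the output falls by 13.0 %.

13.0 %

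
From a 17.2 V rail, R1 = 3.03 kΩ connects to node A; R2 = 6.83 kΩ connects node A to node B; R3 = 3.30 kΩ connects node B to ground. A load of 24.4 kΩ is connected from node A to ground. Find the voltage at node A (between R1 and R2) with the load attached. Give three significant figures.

Below node A the series string R2+R3 = 10.13 kΩ sits in parallel with the 24.4 kΩ load: 7.158 kΩ.
V_A = 17.2 × 7.158/(3.03 + 7.158) = 12.1 V.

V ≈ 12.1 V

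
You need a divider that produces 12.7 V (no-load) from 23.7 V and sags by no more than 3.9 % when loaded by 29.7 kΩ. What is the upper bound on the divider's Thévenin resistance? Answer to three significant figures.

Loading drop = R_th/(R_th + R_L) ≤ 0.0390, so R_th ≤ R_L · ε/(1−ε) = 29.7 kΩ × 0.0390/0.9610 = 1.21 kΩ.
(Any R1, R2 with R2/(R1+R2) = 0.536 and R1‖R2 ≤ 1.21 kΩ will meet the spec.)

R_th ≤ 1.21 kΩ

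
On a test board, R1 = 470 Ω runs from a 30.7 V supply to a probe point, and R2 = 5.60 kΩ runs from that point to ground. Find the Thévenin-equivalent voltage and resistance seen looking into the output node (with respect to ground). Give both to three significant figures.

V_th is the open-circuit tap voltage: 30.7 × 5600/(470 + 5600) = 28.3 V.
With the supply zeroed, R1 and R2 appear in parallel from the tap: R_th = R1‖R2 = (470 × 5600)/6070 = 434 Ω.

V_th = 28.3 V, R_th = 434 Ω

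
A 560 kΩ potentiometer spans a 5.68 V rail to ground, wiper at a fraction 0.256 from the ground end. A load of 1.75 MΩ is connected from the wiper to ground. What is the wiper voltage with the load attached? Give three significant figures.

The wiper splits the pot into (1−α)R = 416.6 kΩ above and αR = 143.4 kΩ below.
Lower section ‖ load = 132.5 kΩ.
V_wiper = 5.68 × 132.5/(416.6 + 132.5) = 1.37 V.

V ≈ 1.37 V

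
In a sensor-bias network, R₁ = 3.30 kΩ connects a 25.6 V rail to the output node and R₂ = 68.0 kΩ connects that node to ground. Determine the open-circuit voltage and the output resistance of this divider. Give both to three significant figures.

V_th is the open-circuit tap voltage: 25.6 × 68.0/(3.30 + 68.0) = 24.4 V.
With the supply zeroed, R₁ and R₂ appear in parallel from the tap: R_th = R₁‖R₂ = (3.30 × 68.0)/71.30 = 3.15 kΩ.

V_th = 24.4 V, R_th = 3.15 kΩ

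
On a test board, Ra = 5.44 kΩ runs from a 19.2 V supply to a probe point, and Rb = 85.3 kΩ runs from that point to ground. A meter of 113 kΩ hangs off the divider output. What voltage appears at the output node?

The load sits in parallel with Rb: Rb‖R_L = (85.3 × 113) / (85.3 + 113) = 48.61 kΩ.
V_out = 19.2 × 48.61 / (5.44 + 48.61) = 19.2 × 48.61/54.05 = 17.3 V.
(Unloaded it would have been 18.0 V.)

V_out ≈ 17.3 V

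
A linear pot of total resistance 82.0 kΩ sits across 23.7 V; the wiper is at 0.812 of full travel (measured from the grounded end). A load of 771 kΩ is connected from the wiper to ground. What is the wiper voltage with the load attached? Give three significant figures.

The wiper splits the pot into (1−α)R = 15.42 kΩ above and αR = 66.58 kΩ below.
Lower section ‖ load = 61.29 kΩ.
V_wiper = 23.7 × 61.29/(15.42 + 61.29) = 18.9 V.

V ≈ 18.9 V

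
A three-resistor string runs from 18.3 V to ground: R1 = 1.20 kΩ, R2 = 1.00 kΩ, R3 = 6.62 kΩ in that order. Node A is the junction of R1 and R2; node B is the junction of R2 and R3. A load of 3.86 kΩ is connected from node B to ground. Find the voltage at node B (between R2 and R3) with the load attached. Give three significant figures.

V ≈ 9.62 V

At node B, R3 is in parallel with the load: R3‖R_L = 2.438 kΩ.
Below node A the resistance is R2 + (R3‖R_L) = 3.438 kΩ, so V_A = 18.3 × 3.438/4.638 = 13.57 V.
Then V_B = V_A × (R3‖R_L)/(R2 + R3‖R_L) = 13.57 × 2.438/3.438 = 9.62 V.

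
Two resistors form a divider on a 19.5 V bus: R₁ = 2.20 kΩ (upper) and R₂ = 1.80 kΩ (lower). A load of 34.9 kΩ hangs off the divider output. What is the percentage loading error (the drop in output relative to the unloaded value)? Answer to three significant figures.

The divider's output (Thévenin) resistance is R₁‖R₂ = 0.9900 kΩ.
Fractional drop under load = R_th/(R_th + R_L) = 0.9900 / (0.9900 + 34.9) = 0.02758.
So the output falls by 2.76 %.

2.76 %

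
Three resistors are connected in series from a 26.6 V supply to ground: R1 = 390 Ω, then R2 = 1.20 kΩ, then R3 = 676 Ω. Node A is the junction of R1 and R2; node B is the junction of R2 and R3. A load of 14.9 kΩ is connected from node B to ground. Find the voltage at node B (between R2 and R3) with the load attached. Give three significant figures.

V ≈ 7.69 V

At node B, R3 is in parallel with the load: R3‖R_L = 646.7 Ω.
Below node A the resistance is R2 + (R3‖R_L) = 1847 Ω, so V_A = 26.6 × 1847/2237 = 21.96 V.
Then V_B = V_A × (R3‖R_L)/(R2 + R3‖R_L) = 21.96 × 646.7/1847 = 7.69 V.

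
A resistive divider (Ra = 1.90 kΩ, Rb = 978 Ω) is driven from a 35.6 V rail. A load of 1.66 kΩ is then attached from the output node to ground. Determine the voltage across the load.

The load sits in parallel with Rb: Rb‖R_L = (978 × 1660) / (978 + 1660) = 615.4 Ω.
V_out = 35.6 × 615.4 / (1900 + 615.4) = 35.6 × 615.4/2515 = 8.71 V.

V_out ≈ 8.71 V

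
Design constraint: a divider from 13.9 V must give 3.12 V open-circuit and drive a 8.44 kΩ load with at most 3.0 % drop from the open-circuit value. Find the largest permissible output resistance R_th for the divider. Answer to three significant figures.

R_th ≤ 261 Ω

Loading drop = R_th/(R_th + R_L) ≤ 0.0300, so R_th ≤ R_L · ε/(1−ε) = 8.44 kΩ × 0.0300/0.9700 = 261 Ω.
(Any R1, R2 with R2/(R1+R2) = 0.224 and R1‖R2 ≤ 261 Ω will meet the spec.)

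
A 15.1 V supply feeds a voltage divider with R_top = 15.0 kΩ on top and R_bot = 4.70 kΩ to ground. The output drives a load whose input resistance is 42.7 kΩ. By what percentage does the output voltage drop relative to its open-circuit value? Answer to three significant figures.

7.73 %

The divider's output (Thévenin) resistance is R_top‖R_bot = 3.579 kΩ.
Fractional drop under load = R_th/(R_th + R_L) = 3.579 / (3.579 + 42.7) = 0.07733.
So the output falls by 7.73 %.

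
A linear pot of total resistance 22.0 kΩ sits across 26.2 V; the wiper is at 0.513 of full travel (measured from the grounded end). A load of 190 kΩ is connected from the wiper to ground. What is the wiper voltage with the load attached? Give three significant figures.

The wiper splits the pot into (1−α)R = 10.71 kΩ above and αR = 11.29 kΩ below.
Lower section ‖ load = 10.65 kΩ.
V_wiper = 26.2 × 10.65/(10.71 + 10.65) = 13.1 V.

V ≈ 13.1 V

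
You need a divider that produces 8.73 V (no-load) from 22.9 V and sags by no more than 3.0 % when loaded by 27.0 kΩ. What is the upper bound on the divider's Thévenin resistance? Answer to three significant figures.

R_th ≤ 835 Ω

Loading drop = R_th/(R_th + R_L) ≤ 0.0300, so R_th ≤ R_L · ε/(1−ε) = 27.0 kΩ × 0.0300/0.9700 = 835 Ω.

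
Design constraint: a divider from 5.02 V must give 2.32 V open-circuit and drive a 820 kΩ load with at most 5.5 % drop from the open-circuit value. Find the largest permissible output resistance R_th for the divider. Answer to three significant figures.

Loading drop = R_th/(R_th + R_L) ≤ 0.0550, so R_th ≤ R_L · ε/(1−ε) = 820 kΩ × 0.0550/0.9450 = 47.7 kΩ.

R_th ≤ 47.7 kΩ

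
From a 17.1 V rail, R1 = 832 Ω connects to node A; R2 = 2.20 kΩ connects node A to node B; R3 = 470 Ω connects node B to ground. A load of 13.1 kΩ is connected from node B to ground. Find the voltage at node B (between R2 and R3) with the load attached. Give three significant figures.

V ≈ 2.23 V

At node B, R3 is in parallel with the load: R3‖R_L = 453.7 Ω.
Below node A the resistance is R2 + (R3‖R_L) = 2654 Ω, so V_A = 17.1 × 2654/3486 = 13.02 V.
Then V_B = V_A × (R3‖R_L)/(R2 + R3‖R_L) = 13.02 × 453.7/2654 = 2.23 V.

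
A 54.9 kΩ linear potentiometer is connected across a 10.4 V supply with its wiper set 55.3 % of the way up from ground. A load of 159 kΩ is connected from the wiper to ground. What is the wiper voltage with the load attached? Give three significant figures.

V ≈ 5.30 V

The wiper splits the pot into (1−α)R = 24.54 kΩ above and αR = 30.36 kΩ below.
Lower section ‖ load = 25.49 kΩ.
V_wiper = 10.4 × 25.49/(24.54 + 25.49) = 5.30 V.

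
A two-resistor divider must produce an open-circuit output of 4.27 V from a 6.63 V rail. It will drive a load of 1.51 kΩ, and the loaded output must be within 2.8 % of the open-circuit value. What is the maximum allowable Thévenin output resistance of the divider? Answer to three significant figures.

Loading drop = R_th/(R_th + R_L) ≤ 0.0280, so R_th ≤ R_L · ε/(1−ε) = 1.51 kΩ × 0.0280/0.9720 = 43.5 Ω.

R_th ≤ 43.5 Ω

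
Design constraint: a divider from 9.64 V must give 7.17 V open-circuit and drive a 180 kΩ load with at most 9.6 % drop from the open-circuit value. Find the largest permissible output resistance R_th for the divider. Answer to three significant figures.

R_th ≤ 19.1 kΩ

Loading drop = R_th/(R_th + R_L) ≤ 0.0960, so R_th ≤ R_L · ε/(1−ε) = 180 kΩ × 0.0960/0.9040 = 19.1 kΩ.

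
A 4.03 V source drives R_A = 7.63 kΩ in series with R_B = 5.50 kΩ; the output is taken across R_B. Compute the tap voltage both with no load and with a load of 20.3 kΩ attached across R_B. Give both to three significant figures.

Open-circuit: V = 4.03 × 5.50/(7.63 + 5.50) = 1.69 V.
With the load, R_B becomes R_B‖R_L = 4.328 kΩ, so V = 4.03 × 4.328/11.96 = 1.46 V.

Unloaded: 1.69 V; loaded: 1.46 V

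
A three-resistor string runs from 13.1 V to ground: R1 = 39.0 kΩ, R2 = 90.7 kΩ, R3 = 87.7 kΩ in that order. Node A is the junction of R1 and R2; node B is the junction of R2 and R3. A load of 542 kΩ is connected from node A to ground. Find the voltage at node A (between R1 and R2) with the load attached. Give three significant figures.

V ≈ 10.2 V

Below node A the series string R2+R3 = 178.4 kΩ sits in parallel with the 542 kΩ load: 134.2 kΩ.
V_A = 13.1 × 134.2/(39.0 + 134.2) = 10.2 V.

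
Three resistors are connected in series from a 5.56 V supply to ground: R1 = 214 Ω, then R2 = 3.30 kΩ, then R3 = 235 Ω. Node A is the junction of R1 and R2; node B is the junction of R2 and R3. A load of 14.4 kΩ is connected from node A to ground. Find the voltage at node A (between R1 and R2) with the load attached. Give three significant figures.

Below node A the series string R2+R3 = 3535 Ω sits in parallel with the 14400 Ω load: 2838 Ω.
V_A = 5.56 × 2838/(214 + 2838) = 5.17 V.

V ≈ 5.17 V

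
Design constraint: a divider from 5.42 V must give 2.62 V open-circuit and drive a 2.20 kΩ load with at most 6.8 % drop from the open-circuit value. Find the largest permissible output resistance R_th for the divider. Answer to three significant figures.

R_th ≤ 161 Ω

Loading drop = R_th/(R_th + R_L) ≤ 0.0680, so R_th ≤ R_L · ε/(1−ε) = 2.20 kΩ × 0.0680/0.9320 = 161 Ω.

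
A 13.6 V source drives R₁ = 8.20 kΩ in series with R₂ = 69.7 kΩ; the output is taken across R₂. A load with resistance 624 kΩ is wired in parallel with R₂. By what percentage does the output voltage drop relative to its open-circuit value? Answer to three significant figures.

1.16 %

The divider's output (Thévenin) resistance is R₁‖R₂ = 7.337 kΩ.
Fractional drop under load = R_th/(R_th + R_L) = 7.337 / (7.337 + 624) = 0.01162.
So the output falls by 1.16 %.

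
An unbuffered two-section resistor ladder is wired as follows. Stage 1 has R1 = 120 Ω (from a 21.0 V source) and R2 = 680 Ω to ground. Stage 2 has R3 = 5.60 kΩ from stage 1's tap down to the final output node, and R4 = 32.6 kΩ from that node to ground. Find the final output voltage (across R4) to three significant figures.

Stage 2 presents R3+R4 = 38200 Ω as a load on stage 1's tap.
Stage 1's lower leg becomes R2‖(R3+R4) = 668.1 Ω, so V_mid = 21.0 × 668.1/788.1 = 17.80 V.
Stage 2 is itself unloaded: V_out = V_mid × R4/(R3+R4) = 17.80 × 32600/38200 = 15.2 V.

V_out ≈ 15.2 V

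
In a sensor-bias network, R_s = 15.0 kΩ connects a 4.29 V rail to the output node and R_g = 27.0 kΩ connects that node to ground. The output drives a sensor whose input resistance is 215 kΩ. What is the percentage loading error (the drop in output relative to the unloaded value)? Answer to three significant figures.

4.29 %

The divider's output (Thévenin) resistance is R_s‖R_g = 9.643 kΩ.
Fractional drop under load = R_th/(R_th + R_L) = 9.643 / (9.643 + 215) = 0.04293.
So the output falls by 4.29 %.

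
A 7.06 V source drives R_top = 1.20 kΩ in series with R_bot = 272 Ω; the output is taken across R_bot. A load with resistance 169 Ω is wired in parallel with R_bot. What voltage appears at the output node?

The load sits in parallel with R_bot: R_bot‖R_L = (272 × 169) / (272 + 169) = 104.2 Ω.
V_out = 7.06 × 104.2 / (1200 + 104.2) = 7.06 × 104.2/1304 = 0.564 V.

V_out ≈ 0.564 V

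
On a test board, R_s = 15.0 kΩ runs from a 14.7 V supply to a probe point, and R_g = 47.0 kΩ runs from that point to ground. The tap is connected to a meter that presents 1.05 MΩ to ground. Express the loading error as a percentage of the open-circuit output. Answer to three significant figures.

The divider's output (Thévenin) resistance is R_s‖R_g = 11.37 kΩ.
Fractional drop under load = R_th/(R_th + R_L) = 11.37 / (11.37 + 1050) = 0.01071.
So the output falls by 1.07 %.

1.07 %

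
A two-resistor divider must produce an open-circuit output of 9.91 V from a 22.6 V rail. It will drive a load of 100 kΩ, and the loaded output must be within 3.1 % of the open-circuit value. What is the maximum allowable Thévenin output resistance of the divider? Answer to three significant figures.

R_th ≤ 3.20 kΩ

Loading drop = R_th/(R_th + R_L) ≤ 0.0310, so R_th ≤ R_L · ε/(1−ε) = 100 kΩ × 0.0310/0.9690 = 3.20 kΩ.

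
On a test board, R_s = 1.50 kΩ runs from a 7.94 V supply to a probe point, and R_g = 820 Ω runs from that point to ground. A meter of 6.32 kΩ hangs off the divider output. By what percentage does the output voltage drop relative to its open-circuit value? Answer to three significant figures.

The divider's output (Thévenin) resistance is R_s‖R_g = 530.2 Ω.
Fractional drop under load = R_th/(R_th + R_L) = 530.2 / (530.2 + 6320) = 0.07740.
So the output falls by 7.74 %.

7.74 %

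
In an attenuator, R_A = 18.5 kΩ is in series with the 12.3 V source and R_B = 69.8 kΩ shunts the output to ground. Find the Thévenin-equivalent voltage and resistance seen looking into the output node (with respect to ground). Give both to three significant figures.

V_th = 9.72 V, R_th = 14.6 kΩ

V_th is the open-circuit tap voltage: 12.3 × 69.8/(18.5 + 69.8) = 9.72 V.
With the supply zeroed, R_A and R_B appear in parallel from the tap: R_th = R_A‖R_B = (18.5 × 69.8)/88.30 = 14.6 kΩ.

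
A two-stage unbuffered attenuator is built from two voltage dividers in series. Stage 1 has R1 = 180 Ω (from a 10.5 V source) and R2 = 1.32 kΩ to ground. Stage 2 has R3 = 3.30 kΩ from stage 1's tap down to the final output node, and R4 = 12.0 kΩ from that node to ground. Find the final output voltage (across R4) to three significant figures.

V_out ≈ 7.17 V

Stage 2 presents R3+R4 = 15300 Ω as a load on stage 1's tap.
Stage 1's lower leg becomes R2‖(R3+R4) = 1215 Ω, so V_mid = 10.5 × 1215/1395 = 9.145 V.
Stage 2 is itself unloaded: V_out = V_mid × R4/(R3+R4) = 9.145 × 12000/15300 = 7.17 V.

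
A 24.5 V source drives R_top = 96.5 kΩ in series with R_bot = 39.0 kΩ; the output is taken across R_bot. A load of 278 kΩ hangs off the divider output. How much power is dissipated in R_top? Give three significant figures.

Total resistance from the source is R_top + (R_bot‖R_L) = 130.7 kΩ, so I = 24.5/130.7 kΩ = 0.1874 mA.
P = I²·R_top = (0.1874 mA)² × 96.5 kΩ = 3.39 mW.

P ≈ 3.39 mW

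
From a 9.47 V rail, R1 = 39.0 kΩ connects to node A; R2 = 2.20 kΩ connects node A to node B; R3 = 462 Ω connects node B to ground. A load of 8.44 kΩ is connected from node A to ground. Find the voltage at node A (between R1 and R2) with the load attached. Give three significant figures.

V ≈ 0.467 V

Below node A the series string R2+R3 = 2662 Ω sits in parallel with the 8440 Ω load: 2024 Ω.
V_A = 9.47 × 2024/(39000 + 2024) = 0.467 V.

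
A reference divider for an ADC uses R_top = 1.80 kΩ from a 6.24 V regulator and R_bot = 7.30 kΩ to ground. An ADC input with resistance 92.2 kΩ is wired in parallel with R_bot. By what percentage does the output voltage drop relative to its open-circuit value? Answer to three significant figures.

The divider's output (Thévenin) resistance is R_top‖R_bot = 1.444 kΩ.
Fractional drop under load = R_th/(R_th + R_L) = 1.444 / (1.444 + 92.2) = 0.01542.
So the output falls by 1.54 %.

1.54 %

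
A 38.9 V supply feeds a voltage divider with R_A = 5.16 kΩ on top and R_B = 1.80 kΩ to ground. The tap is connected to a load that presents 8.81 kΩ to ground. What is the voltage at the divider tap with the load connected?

V_out ≈ 8.74 V

The load sits in parallel with R_B: R_B‖R_L = (1.80 × 8.81) / (1.80 + 8.81) = 1.495 kΩ.
V_out = 38.9 × 1.495 / (5.16 + 1.495) = 38.9 × 1.495/6.655 = 8.74 V.
(Unloaded it would have been 10.1 V.)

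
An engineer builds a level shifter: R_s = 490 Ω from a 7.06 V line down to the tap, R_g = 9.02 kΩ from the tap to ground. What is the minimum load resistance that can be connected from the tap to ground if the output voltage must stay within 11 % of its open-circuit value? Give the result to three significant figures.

Output resistance R_th = R_s‖R_g = (490 × 9020)/9510 = 464.8 Ω.
The fractional drop is R_th/(R_th + R_L); requiring this ≤ 0.110 gives R_L ≥ R_th(1/0.110 − 1) = 464.8 × 8.091 = 3.76 kΩ.

R_L(min) ≈ 3.76 kΩ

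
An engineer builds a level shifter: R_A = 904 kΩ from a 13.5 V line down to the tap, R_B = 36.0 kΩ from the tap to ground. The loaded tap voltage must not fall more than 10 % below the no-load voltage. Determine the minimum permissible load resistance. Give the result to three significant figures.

R_L(min) ≈ 312 kΩ

Output resistance R_th = R_A‖R_B = (904 × 36.0)/940.0 = 34.62 kΩ.
The fractional drop is R_th/(R_th + R_L); requiring this ≤ 0.100 gives R_L ≥ R_th(1/0.100 − 1) = 34.62 × 9.000 = 312 kΩ.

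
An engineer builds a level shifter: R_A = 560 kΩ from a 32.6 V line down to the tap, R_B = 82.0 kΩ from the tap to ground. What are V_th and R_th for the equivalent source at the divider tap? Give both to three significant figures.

V_th is the open-circuit tap voltage: 32.6 × 82.0/(560 + 82.0) = 4.16 V.
With the supply zeroed, R_A and R_B appear in parallel from the tap: R_th = R_A‖R_B = (560 × 82.0)/642.0 = 71.5 kΩ.

V_th = 4.16 V, R_th = 71.5 kΩ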